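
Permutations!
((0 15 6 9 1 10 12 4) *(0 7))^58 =(0 1 7 9 4 6 12 15 10)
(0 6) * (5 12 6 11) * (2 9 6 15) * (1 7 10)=(0 11 5 12 15 2 9 6)(1 7 10)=[11, 7, 9, 3, 4, 12, 0, 10, 8, 6, 1, 5, 15, 13, 14, 2]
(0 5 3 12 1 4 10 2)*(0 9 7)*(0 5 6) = (0 6)(1 4 10 2 9 7 5 3 12) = [6, 4, 9, 12, 10, 3, 0, 5, 8, 7, 2, 11, 1]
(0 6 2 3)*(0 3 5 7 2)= (0 6)(2 5 7)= [6, 1, 5, 3, 4, 7, 0, 2]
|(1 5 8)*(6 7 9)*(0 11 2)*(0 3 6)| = |(0 11 2 3 6 7 9)(1 5 8)| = 21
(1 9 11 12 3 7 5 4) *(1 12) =(1 9 11)(3 7 5 4 12) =[0, 9, 2, 7, 12, 4, 6, 5, 8, 11, 10, 1, 3]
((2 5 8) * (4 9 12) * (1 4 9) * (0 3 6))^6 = (12)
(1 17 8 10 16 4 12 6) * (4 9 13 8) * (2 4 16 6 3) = (1 17 16 9 13 8 10 6)(2 4 12 3) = [0, 17, 4, 2, 12, 5, 1, 7, 10, 13, 6, 11, 3, 8, 14, 15, 9, 16]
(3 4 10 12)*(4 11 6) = (3 11 6 4 10 12) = [0, 1, 2, 11, 10, 5, 4, 7, 8, 9, 12, 6, 3]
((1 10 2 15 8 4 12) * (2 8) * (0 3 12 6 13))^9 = ((0 3 12 1 10 8 4 6 13)(2 15))^9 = (2 15)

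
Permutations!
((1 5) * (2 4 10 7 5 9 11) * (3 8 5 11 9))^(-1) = ((1 3 8 5)(2 4 10 7 11))^(-1) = (1 5 8 3)(2 11 7 10 4)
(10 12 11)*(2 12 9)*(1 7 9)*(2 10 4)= (1 7 9 10)(2 12 11 4)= [0, 7, 12, 3, 2, 5, 6, 9, 8, 10, 1, 4, 11]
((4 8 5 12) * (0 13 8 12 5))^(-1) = ((0 13 8)(4 12))^(-1) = (0 8 13)(4 12)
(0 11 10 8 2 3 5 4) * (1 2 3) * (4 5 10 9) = (0 11 9 4)(1 2)(3 10 8) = [11, 2, 1, 10, 0, 5, 6, 7, 3, 4, 8, 9]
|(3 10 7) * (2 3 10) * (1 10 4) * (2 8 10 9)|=|(1 9 2 3 8 10 7 4)|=8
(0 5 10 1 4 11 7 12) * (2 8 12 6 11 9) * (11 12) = [5, 4, 8, 3, 9, 10, 12, 6, 11, 2, 1, 7, 0] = (0 5 10 1 4 9 2 8 11 7 6 12)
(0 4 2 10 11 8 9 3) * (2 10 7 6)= (0 4 10 11 8 9 3)(2 7 6)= [4, 1, 7, 0, 10, 5, 2, 6, 9, 3, 11, 8]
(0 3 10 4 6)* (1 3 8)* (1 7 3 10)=[8, 10, 2, 1, 6, 5, 0, 3, 7, 9, 4]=(0 8 7 3 1 10 4 6)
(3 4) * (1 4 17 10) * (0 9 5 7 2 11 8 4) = [9, 0, 11, 17, 3, 7, 6, 2, 4, 5, 1, 8, 12, 13, 14, 15, 16, 10] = (0 9 5 7 2 11 8 4 3 17 10 1)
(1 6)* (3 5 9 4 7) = [0, 6, 2, 5, 7, 9, 1, 3, 8, 4] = (1 6)(3 5 9 4 7)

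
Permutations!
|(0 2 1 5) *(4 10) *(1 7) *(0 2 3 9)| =12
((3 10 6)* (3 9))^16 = (10)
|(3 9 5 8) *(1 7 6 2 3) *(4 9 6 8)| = 3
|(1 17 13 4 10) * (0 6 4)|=|(0 6 4 10 1 17 13)|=7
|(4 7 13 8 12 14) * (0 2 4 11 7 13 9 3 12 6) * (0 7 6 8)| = |(0 2 4 13)(3 12 14 11 6 7 9)| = 28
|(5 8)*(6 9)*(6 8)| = |(5 6 9 8)| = 4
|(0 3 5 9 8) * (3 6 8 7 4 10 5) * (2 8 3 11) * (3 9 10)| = 18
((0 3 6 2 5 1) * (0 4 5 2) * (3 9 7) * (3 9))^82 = ((0 3 6)(1 4 5)(7 9))^82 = (9)(0 3 6)(1 4 5)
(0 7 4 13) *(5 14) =(0 7 4 13)(5 14) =[7, 1, 2, 3, 13, 14, 6, 4, 8, 9, 10, 11, 12, 0, 5]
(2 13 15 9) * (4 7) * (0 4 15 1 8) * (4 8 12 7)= [8, 12, 13, 3, 4, 5, 6, 15, 0, 2, 10, 11, 7, 1, 14, 9]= (0 8)(1 12 7 15 9 2 13)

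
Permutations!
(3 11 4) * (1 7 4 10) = (1 7 4 3 11 10) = [0, 7, 2, 11, 3, 5, 6, 4, 8, 9, 1, 10]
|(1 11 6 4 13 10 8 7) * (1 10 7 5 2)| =10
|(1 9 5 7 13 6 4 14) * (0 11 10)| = 24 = |(0 11 10)(1 9 5 7 13 6 4 14)|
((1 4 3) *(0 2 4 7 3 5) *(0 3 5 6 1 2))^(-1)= ((1 7 5 3 2 4 6))^(-1)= (1 6 4 2 3 5 7)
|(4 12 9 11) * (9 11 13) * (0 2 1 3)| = 12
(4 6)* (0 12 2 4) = (0 12 2 4 6) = [12, 1, 4, 3, 6, 5, 0, 7, 8, 9, 10, 11, 2]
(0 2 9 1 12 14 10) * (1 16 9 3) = (0 2 3 1 12 14 10)(9 16) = [2, 12, 3, 1, 4, 5, 6, 7, 8, 16, 0, 11, 14, 13, 10, 15, 9]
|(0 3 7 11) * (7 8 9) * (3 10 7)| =12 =|(0 10 7 11)(3 8 9)|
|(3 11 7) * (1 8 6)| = |(1 8 6)(3 11 7)| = 3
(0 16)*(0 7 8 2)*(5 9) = (0 16 7 8 2)(5 9) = [16, 1, 0, 3, 4, 9, 6, 8, 2, 5, 10, 11, 12, 13, 14, 15, 7]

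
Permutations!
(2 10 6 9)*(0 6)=[6, 1, 10, 3, 4, 5, 9, 7, 8, 2, 0]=(0 6 9 2 10)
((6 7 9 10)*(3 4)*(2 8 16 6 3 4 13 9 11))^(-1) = (2 11 7 6 16 8)(3 10 9 13)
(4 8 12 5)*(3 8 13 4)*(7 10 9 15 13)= (3 8 12 5)(4 7 10 9 15 13)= [0, 1, 2, 8, 7, 3, 6, 10, 12, 15, 9, 11, 5, 4, 14, 13]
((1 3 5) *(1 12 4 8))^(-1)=((1 3 5 12 4 8))^(-1)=(1 8 4 12 5 3)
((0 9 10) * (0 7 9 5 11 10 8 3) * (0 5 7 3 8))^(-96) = ((0 7 9)(3 5 11 10))^(-96) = (11)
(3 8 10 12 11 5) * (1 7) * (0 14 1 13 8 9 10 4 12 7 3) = (0 14 1 3 9 10 7 13 8 4 12 11 5) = [14, 3, 2, 9, 12, 0, 6, 13, 4, 10, 7, 5, 11, 8, 1]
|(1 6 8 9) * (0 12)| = |(0 12)(1 6 8 9)| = 4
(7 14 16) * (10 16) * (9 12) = (7 14 10 16)(9 12) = [0, 1, 2, 3, 4, 5, 6, 14, 8, 12, 16, 11, 9, 13, 10, 15, 7]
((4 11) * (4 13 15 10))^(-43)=(4 13 10 11 15)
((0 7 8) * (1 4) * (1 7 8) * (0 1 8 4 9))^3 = ((0 4 7 8 1 9))^3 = (0 8)(1 4)(7 9)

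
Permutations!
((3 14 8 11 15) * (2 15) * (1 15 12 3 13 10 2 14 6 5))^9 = ((1 15 13 10 2 12 3 6 5)(8 11 14))^9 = (15)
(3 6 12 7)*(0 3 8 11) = (0 3 6 12 7 8 11) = [3, 1, 2, 6, 4, 5, 12, 8, 11, 9, 10, 0, 7]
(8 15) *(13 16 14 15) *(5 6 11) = (5 6 11)(8 13 16 14 15) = [0, 1, 2, 3, 4, 6, 11, 7, 13, 9, 10, 5, 12, 16, 15, 8, 14]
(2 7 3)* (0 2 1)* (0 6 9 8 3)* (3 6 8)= (0 2 7)(1 8 6 9 3)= [2, 8, 7, 1, 4, 5, 9, 0, 6, 3]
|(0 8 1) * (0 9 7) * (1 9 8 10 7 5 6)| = 15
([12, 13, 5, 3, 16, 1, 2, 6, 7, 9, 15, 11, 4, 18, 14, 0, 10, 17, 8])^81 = (0 16)(1 13 18 8 7 6 2 5)(4 15)(10 12)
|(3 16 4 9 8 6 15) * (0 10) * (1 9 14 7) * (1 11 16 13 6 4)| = |(0 10)(1 9 8 4 14 7 11 16)(3 13 6 15)| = 8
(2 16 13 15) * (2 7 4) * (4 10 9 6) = (2 16 13 15 7 10 9 6 4) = [0, 1, 16, 3, 2, 5, 4, 10, 8, 6, 9, 11, 12, 15, 14, 7, 13]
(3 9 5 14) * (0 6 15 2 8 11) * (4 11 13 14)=(0 6 15 2 8 13 14 3 9 5 4 11)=[6, 1, 8, 9, 11, 4, 15, 7, 13, 5, 10, 0, 12, 14, 3, 2]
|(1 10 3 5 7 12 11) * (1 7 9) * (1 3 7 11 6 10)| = 12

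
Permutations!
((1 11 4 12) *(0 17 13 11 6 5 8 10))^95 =(0 6 11 10 1 13 8 12 17 5 4) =((0 17 13 11 4 12 1 6 5 8 10))^95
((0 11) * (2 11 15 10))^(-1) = ((0 15 10 2 11))^(-1) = (0 11 2 10 15)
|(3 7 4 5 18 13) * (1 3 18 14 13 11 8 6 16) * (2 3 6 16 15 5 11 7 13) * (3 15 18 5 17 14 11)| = 44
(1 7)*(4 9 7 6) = (1 6 4 9 7) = [0, 6, 2, 3, 9, 5, 4, 1, 8, 7]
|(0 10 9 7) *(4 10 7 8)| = 4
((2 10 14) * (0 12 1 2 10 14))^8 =(0 1 14)(2 10 12)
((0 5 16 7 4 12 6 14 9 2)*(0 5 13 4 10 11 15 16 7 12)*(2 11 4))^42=(16)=((0 13 2 5 7 10 4)(6 14 9 11 15 16 12))^42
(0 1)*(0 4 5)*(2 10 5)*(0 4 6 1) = (1 6)(2 10 5 4) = [0, 6, 10, 3, 2, 4, 1, 7, 8, 9, 5]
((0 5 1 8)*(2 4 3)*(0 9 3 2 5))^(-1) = (1 5 3 9 8)(2 4)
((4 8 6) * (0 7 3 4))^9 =(0 4)(3 6)(7 8)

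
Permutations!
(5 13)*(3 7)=(3 7)(5 13)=[0, 1, 2, 7, 4, 13, 6, 3, 8, 9, 10, 11, 12, 5]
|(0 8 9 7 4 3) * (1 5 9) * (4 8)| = 15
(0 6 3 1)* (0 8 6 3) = (0 3 1 8 6) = [3, 8, 2, 1, 4, 5, 0, 7, 6]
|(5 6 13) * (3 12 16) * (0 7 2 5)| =6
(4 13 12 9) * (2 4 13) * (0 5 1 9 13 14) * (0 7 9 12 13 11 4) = (0 5 1 12 11 4 2)(7 9 14) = [5, 12, 0, 3, 2, 1, 6, 9, 8, 14, 10, 4, 11, 13, 7]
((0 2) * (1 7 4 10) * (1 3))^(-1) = ((0 2)(1 7 4 10 3))^(-1) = (0 2)(1 3 10 4 7)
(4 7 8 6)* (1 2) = (1 2)(4 7 8 6) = [0, 2, 1, 3, 7, 5, 4, 8, 6]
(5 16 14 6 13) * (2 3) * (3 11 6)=(2 11 6 13 5 16 14 3)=[0, 1, 11, 2, 4, 16, 13, 7, 8, 9, 10, 6, 12, 5, 3, 15, 14]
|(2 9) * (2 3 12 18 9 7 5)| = 12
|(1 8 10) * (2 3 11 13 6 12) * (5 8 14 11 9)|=12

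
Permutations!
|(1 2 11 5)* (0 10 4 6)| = 4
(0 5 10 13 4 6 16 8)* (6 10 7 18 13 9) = [5, 1, 2, 3, 10, 7, 16, 18, 0, 6, 9, 11, 12, 4, 14, 15, 8, 17, 13] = (0 5 7 18 13 4 10 9 6 16 8)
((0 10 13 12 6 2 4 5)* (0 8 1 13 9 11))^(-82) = (0 9)(1 5 2 12)(4 6 13 8)(10 11)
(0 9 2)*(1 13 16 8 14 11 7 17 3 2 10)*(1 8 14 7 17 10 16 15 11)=(0 9 16 14 1 13 15 11 17 3 2)(7 10 8)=[9, 13, 0, 2, 4, 5, 6, 10, 7, 16, 8, 17, 12, 15, 1, 11, 14, 3]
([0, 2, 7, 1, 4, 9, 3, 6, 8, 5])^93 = [0, 6, 3, 7, 4, 9, 2, 1, 8, 5]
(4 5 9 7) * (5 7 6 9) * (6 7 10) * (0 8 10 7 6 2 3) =(0 8 10 2 3)(4 7)(6 9) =[8, 1, 3, 0, 7, 5, 9, 4, 10, 6, 2]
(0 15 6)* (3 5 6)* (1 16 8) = (0 15 3 5 6)(1 16 8) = [15, 16, 2, 5, 4, 6, 0, 7, 1, 9, 10, 11, 12, 13, 14, 3, 8]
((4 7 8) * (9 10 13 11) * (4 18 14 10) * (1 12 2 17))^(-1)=(1 17 2 12)(4 9 11 13 10 14 18 8 7)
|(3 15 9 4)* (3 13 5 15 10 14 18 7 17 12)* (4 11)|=|(3 10 14 18 7 17 12)(4 13 5 15 9 11)|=42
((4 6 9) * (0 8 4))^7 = (0 4 9 8 6)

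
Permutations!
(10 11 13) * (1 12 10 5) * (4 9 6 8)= (1 12 10 11 13 5)(4 9 6 8)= [0, 12, 2, 3, 9, 1, 8, 7, 4, 6, 11, 13, 10, 5]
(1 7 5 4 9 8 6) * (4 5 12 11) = (1 7 12 11 4 9 8 6) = [0, 7, 2, 3, 9, 5, 1, 12, 6, 8, 10, 4, 11]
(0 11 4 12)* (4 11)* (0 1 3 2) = (0 4 12 1 3 2) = [4, 3, 0, 2, 12, 5, 6, 7, 8, 9, 10, 11, 1]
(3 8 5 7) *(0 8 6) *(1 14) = (0 8 5 7 3 6)(1 14) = [8, 14, 2, 6, 4, 7, 0, 3, 5, 9, 10, 11, 12, 13, 1]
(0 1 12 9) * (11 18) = (0 1 12 9)(11 18) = [1, 12, 2, 3, 4, 5, 6, 7, 8, 0, 10, 18, 9, 13, 14, 15, 16, 17, 11]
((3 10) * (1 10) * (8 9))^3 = ((1 10 3)(8 9))^3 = (10)(8 9)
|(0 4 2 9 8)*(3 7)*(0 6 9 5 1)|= 30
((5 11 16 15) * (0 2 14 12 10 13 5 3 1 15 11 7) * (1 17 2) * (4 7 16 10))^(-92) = (0 4 14 17 15)(1 7 12 2 3)(5 10 16 13 11)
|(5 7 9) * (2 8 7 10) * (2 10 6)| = 6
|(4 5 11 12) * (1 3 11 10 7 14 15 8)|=11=|(1 3 11 12 4 5 10 7 14 15 8)|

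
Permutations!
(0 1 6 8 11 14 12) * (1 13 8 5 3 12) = (0 13 8 11 14 1 6 5 3 12) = [13, 6, 2, 12, 4, 3, 5, 7, 11, 9, 10, 14, 0, 8, 1]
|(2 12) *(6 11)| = |(2 12)(6 11)| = 2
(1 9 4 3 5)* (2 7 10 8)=(1 9 4 3 5)(2 7 10 8)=[0, 9, 7, 5, 3, 1, 6, 10, 2, 4, 8]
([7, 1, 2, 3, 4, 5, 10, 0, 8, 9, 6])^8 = [0, 1, 2, 3, 4, 5, 6, 7, 8, 9, 10]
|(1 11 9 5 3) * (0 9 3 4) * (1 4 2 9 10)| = |(0 10 1 11 3 4)(2 9 5)| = 6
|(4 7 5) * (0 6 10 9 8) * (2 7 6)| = |(0 2 7 5 4 6 10 9 8)| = 9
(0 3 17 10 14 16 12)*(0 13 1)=[3, 0, 2, 17, 4, 5, 6, 7, 8, 9, 14, 11, 13, 1, 16, 15, 12, 10]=(0 3 17 10 14 16 12 13 1)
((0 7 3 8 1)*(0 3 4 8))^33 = (0 8)(1 7)(3 4)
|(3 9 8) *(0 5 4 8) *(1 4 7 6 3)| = 6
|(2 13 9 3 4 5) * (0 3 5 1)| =|(0 3 4 1)(2 13 9 5)| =4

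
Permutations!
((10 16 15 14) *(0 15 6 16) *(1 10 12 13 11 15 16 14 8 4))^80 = (0 8 12)(1 11 6)(4 13 16)(10 15 14)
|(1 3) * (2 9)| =|(1 3)(2 9)| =2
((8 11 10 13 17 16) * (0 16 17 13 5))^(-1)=(17)(0 5 10 11 8 16)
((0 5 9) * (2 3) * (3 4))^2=(0 9 5)(2 3 4)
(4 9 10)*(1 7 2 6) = [0, 7, 6, 3, 9, 5, 1, 2, 8, 10, 4] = (1 7 2 6)(4 9 10)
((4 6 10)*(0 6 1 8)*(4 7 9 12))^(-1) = (0 8 1 4 12 9 7 10 6) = ((0 6 10 7 9 12 4 1 8))^(-1)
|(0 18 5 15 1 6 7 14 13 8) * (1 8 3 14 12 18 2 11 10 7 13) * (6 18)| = |(0 2 11 10 7 12 6 13 3 14 1 18 5 15 8)| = 15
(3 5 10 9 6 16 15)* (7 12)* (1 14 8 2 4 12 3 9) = [0, 14, 4, 5, 12, 10, 16, 3, 2, 6, 1, 11, 7, 13, 8, 9, 15] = (1 14 8 2 4 12 7 3 5 10)(6 16 15 9)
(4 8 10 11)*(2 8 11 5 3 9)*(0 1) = (0 1)(2 8 10 5 3 9)(4 11) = [1, 0, 8, 9, 11, 3, 6, 7, 10, 2, 5, 4]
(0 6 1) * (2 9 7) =(0 6 1)(2 9 7) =[6, 0, 9, 3, 4, 5, 1, 2, 8, 7]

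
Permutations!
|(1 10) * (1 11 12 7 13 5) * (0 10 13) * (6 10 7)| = 12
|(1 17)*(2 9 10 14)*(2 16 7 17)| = |(1 2 9 10 14 16 7 17)| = 8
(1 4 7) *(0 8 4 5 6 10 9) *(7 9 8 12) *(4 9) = [12, 5, 2, 3, 4, 6, 10, 1, 9, 0, 8, 11, 7] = (0 12 7 1 5 6 10 8 9)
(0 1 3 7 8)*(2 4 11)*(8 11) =(0 1 3 7 11 2 4 8) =[1, 3, 4, 7, 8, 5, 6, 11, 0, 9, 10, 2]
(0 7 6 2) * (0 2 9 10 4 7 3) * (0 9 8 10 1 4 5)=(0 3 9 1 4 7 6 8 10 5)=[3, 4, 2, 9, 7, 0, 8, 6, 10, 1, 5]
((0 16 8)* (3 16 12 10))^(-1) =((0 12 10 3 16 8))^(-1) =(0 8 16 3 10 12)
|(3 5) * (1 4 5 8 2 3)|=|(1 4 5)(2 3 8)|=3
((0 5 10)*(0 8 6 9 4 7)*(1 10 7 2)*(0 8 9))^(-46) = ((0 5 7 8 6)(1 10 9 4 2))^(-46) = (0 6 8 7 5)(1 2 4 9 10)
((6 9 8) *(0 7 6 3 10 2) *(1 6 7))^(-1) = (0 2 10 3 8 9 6 1)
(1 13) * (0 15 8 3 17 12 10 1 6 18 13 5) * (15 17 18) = (0 17 12 10 1 5)(3 18 13 6 15 8) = [17, 5, 2, 18, 4, 0, 15, 7, 3, 9, 1, 11, 10, 6, 14, 8, 16, 12, 13]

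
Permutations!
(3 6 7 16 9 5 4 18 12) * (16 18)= [0, 1, 2, 6, 16, 4, 7, 18, 8, 5, 10, 11, 3, 13, 14, 15, 9, 17, 12]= (3 6 7 18 12)(4 16 9 5)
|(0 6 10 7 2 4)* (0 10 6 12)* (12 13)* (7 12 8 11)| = 9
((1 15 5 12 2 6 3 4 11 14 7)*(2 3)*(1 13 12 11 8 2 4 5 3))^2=(1 3 11 7 12 15 5 14 13)(2 4)(6 8)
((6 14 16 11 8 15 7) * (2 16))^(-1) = ((2 16 11 8 15 7 6 14))^(-1) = (2 14 6 7 15 8 11 16)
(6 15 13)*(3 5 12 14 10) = (3 5 12 14 10)(6 15 13) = [0, 1, 2, 5, 4, 12, 15, 7, 8, 9, 3, 11, 14, 6, 10, 13]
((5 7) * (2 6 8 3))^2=((2 6 8 3)(5 7))^2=(2 8)(3 6)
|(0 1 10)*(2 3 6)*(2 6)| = |(0 1 10)(2 3)| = 6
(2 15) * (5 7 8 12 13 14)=(2 15)(5 7 8 12 13 14)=[0, 1, 15, 3, 4, 7, 6, 8, 12, 9, 10, 11, 13, 14, 5, 2]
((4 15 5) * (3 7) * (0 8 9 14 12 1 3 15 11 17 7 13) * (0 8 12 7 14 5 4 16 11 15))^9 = ((0 12 1 3 13 8 9 5 16 11 17 14 7)(4 15))^9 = (0 11 8 12 17 9 1 14 5 3 7 16 13)(4 15)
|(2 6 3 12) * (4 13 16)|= 12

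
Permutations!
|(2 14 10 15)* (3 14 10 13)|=|(2 10 15)(3 14 13)|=3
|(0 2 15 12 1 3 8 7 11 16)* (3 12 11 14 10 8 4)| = 20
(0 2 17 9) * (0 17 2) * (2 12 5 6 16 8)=(2 12 5 6 16 8)(9 17)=[0, 1, 12, 3, 4, 6, 16, 7, 2, 17, 10, 11, 5, 13, 14, 15, 8, 9]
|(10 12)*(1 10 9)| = 4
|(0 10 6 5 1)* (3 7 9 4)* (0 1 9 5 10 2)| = |(0 2)(3 7 5 9 4)(6 10)| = 10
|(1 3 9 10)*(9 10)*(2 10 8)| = 5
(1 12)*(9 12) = (1 9 12) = [0, 9, 2, 3, 4, 5, 6, 7, 8, 12, 10, 11, 1]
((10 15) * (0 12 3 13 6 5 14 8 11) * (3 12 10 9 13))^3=((0 10 15 9 13 6 5 14 8 11))^3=(0 9 5 11 15 6 8 10 13 14)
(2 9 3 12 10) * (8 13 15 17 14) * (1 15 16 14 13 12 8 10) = (1 15 17 13 16 14 10 2 9 3 8 12) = [0, 15, 9, 8, 4, 5, 6, 7, 12, 3, 2, 11, 1, 16, 10, 17, 14, 13]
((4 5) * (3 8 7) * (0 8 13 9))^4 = (0 13 7)(3 8 9)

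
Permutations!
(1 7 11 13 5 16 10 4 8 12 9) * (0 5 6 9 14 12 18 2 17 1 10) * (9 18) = (0 5 16)(1 7 11 13 6 18 2 17)(4 8 9 10)(12 14) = [5, 7, 17, 3, 8, 16, 18, 11, 9, 10, 4, 13, 14, 6, 12, 15, 0, 1, 2]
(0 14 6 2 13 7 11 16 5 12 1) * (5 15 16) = (0 14 6 2 13 7 11 5 12 1)(15 16) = [14, 0, 13, 3, 4, 12, 2, 11, 8, 9, 10, 5, 1, 7, 6, 16, 15]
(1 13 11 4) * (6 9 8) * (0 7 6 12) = (0 7 6 9 8 12)(1 13 11 4) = [7, 13, 2, 3, 1, 5, 9, 6, 12, 8, 10, 4, 0, 11]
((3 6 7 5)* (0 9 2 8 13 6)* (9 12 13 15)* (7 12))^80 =((0 7 5 3)(2 8 15 9)(6 12 13))^80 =(15)(6 13 12)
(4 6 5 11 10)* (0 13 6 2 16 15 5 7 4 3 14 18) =(0 13 6 7 4 2 16 15 5 11 10 3 14 18) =[13, 1, 16, 14, 2, 11, 7, 4, 8, 9, 3, 10, 12, 6, 18, 5, 15, 17, 0]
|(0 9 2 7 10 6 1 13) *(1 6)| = |(0 9 2 7 10 1 13)| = 7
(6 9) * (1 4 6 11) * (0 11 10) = (0 11 1 4 6 9 10) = [11, 4, 2, 3, 6, 5, 9, 7, 8, 10, 0, 1]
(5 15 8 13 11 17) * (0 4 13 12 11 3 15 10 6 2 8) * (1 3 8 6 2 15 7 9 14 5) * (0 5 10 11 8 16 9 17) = [4, 3, 6, 7, 13, 11, 15, 17, 12, 14, 2, 0, 8, 16, 10, 5, 9, 1] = (0 4 13 16 9 14 10 2 6 15 5 11)(1 3 7 17)(8 12)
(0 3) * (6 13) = [3, 1, 2, 0, 4, 5, 13, 7, 8, 9, 10, 11, 12, 6] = (0 3)(6 13)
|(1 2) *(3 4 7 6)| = 4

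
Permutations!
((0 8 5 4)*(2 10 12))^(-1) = (0 4 5 8)(2 12 10)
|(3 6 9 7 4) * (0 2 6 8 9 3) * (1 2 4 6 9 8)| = |(0 4)(1 2 9 7 6 3)| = 6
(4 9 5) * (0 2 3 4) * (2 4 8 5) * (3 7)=(0 4 9 2 7 3 8 5)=[4, 1, 7, 8, 9, 0, 6, 3, 5, 2]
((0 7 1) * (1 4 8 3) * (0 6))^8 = ((0 7 4 8 3 1 6))^8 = (0 7 4 8 3 1 6)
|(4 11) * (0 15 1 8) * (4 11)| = 4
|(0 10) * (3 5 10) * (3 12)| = |(0 12 3 5 10)| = 5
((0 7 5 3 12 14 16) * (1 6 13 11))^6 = ((0 7 5 3 12 14 16)(1 6 13 11))^6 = (0 16 14 12 3 5 7)(1 13)(6 11)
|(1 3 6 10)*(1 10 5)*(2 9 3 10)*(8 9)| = |(1 10 2 8 9 3 6 5)| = 8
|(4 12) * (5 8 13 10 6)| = |(4 12)(5 8 13 10 6)| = 10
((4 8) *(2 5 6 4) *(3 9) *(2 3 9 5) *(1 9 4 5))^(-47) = ((1 9 4 8 3)(5 6))^(-47) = (1 8 9 3 4)(5 6)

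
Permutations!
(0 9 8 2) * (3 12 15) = (0 9 8 2)(3 12 15) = [9, 1, 0, 12, 4, 5, 6, 7, 2, 8, 10, 11, 15, 13, 14, 3]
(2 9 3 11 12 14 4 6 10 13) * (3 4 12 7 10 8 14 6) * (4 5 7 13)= (2 9 5 7 10 4 3 11 13)(6 8 14 12)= [0, 1, 9, 11, 3, 7, 8, 10, 14, 5, 4, 13, 6, 2, 12]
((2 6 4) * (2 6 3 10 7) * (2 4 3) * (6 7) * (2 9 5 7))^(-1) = ((2 9 5 7 4)(3 10 6))^(-1) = (2 4 7 5 9)(3 6 10)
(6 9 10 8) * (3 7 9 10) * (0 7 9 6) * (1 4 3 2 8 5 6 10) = (0 7 10 5 6 1 4 3 9 2 8) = [7, 4, 8, 9, 3, 6, 1, 10, 0, 2, 5]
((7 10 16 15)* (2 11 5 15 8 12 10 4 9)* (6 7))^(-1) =(2 9 4 7 6 15 5 11)(8 16 10 12)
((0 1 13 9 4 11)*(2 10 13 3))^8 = ((0 1 3 2 10 13 9 4 11))^8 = (0 11 4 9 13 10 2 3 1)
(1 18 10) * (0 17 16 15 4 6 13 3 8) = (0 17 16 15 4 6 13 3 8)(1 18 10) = [17, 18, 2, 8, 6, 5, 13, 7, 0, 9, 1, 11, 12, 3, 14, 4, 15, 16, 10]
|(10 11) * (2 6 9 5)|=4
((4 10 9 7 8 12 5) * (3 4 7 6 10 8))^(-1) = ((3 4 8 12 5 7)(6 10 9))^(-1) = (3 7 5 12 8 4)(6 9 10)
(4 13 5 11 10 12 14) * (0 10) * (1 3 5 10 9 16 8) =[9, 3, 2, 5, 13, 11, 6, 7, 1, 16, 12, 0, 14, 10, 4, 15, 8] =(0 9 16 8 1 3 5 11)(4 13 10 12 14)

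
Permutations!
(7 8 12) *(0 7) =(0 7 8 12) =[7, 1, 2, 3, 4, 5, 6, 8, 12, 9, 10, 11, 0]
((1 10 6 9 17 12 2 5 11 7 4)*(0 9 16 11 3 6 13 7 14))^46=(0 17 2 3 16 14 9 12 5 6 11)(1 10 13 7 4)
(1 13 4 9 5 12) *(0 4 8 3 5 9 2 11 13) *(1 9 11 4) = [1, 0, 4, 5, 2, 12, 6, 7, 3, 11, 10, 13, 9, 8] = (0 1)(2 4)(3 5 12 9 11 13 8)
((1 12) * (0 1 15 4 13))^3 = (0 15)(1 4)(12 13)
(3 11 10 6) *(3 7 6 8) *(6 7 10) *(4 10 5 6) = (3 11 4 10 8)(5 6) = [0, 1, 2, 11, 10, 6, 5, 7, 3, 9, 8, 4]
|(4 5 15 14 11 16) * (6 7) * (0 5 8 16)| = |(0 5 15 14 11)(4 8 16)(6 7)| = 30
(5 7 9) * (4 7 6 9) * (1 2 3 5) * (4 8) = (1 2 3 5 6 9)(4 7 8) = [0, 2, 3, 5, 7, 6, 9, 8, 4, 1]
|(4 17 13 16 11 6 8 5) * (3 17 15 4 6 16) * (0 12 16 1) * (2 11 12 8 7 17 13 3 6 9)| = |(0 8 5 9 2 11 1)(3 13 6 7 17)(4 15)(12 16)| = 70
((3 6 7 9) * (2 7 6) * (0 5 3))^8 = ((0 5 3 2 7 9))^8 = (0 3 7)(2 9 5)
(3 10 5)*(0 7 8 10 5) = (0 7 8 10)(3 5) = [7, 1, 2, 5, 4, 3, 6, 8, 10, 9, 0]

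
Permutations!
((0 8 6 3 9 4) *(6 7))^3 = ((0 8 7 6 3 9 4))^3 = (0 6 4 7 9 8 3)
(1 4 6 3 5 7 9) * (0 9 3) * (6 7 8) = (0 9 1 4 7 3 5 8 6) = [9, 4, 2, 5, 7, 8, 0, 3, 6, 1]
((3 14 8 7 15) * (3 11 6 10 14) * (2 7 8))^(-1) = ((2 7 15 11 6 10 14))^(-1) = (2 14 10 6 11 15 7)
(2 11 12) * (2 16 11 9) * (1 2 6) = (1 2 9 6)(11 12 16) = [0, 2, 9, 3, 4, 5, 1, 7, 8, 6, 10, 12, 16, 13, 14, 15, 11]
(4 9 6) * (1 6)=[0, 6, 2, 3, 9, 5, 4, 7, 8, 1]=(1 6 4 9)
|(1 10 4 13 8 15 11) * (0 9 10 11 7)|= |(0 9 10 4 13 8 15 7)(1 11)|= 8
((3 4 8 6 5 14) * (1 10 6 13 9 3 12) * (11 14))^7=(14)(3 8 9 4 13)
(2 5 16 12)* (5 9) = [0, 1, 9, 3, 4, 16, 6, 7, 8, 5, 10, 11, 2, 13, 14, 15, 12] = (2 9 5 16 12)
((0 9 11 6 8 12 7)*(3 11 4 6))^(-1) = (0 7 12 8 6 4 9)(3 11)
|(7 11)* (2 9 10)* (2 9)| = |(7 11)(9 10)| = 2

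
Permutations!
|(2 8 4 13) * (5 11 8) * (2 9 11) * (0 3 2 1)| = 5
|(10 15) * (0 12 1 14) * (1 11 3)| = 6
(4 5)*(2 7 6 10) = (2 7 6 10)(4 5) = [0, 1, 7, 3, 5, 4, 10, 6, 8, 9, 2]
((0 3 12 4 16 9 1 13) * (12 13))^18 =(1 16 12 9 4)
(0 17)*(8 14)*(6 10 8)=[17, 1, 2, 3, 4, 5, 10, 7, 14, 9, 8, 11, 12, 13, 6, 15, 16, 0]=(0 17)(6 10 8 14)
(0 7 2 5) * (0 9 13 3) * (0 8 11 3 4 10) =(0 7 2 5 9 13 4 10)(3 8 11) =[7, 1, 5, 8, 10, 9, 6, 2, 11, 13, 0, 3, 12, 4]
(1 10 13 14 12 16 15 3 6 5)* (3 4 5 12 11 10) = (1 3 6 12 16 15 4 5)(10 13 14 11) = [0, 3, 2, 6, 5, 1, 12, 7, 8, 9, 13, 10, 16, 14, 11, 4, 15]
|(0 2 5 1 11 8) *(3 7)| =|(0 2 5 1 11 8)(3 7)| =6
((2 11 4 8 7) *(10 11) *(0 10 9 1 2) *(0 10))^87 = ((1 2 9)(4 8 7 10 11))^87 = (4 7 11 8 10)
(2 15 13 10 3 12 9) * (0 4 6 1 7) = (0 4 6 1 7)(2 15 13 10 3 12 9) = [4, 7, 15, 12, 6, 5, 1, 0, 8, 2, 3, 11, 9, 10, 14, 13]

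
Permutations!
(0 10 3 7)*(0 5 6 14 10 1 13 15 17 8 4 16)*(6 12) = (0 1 13 15 17 8 4 16)(3 7 5 12 6 14 10) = [1, 13, 2, 7, 16, 12, 14, 5, 4, 9, 3, 11, 6, 15, 10, 17, 0, 8]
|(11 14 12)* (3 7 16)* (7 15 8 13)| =6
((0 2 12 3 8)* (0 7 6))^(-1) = (0 6 7 8 3 12 2)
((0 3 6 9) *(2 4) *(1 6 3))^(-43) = (0 1 6 9)(2 4)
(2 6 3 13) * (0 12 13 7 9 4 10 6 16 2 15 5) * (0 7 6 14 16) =(0 12 13 15 5 7 9 4 10 14 16 2)(3 6) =[12, 1, 0, 6, 10, 7, 3, 9, 8, 4, 14, 11, 13, 15, 16, 5, 2]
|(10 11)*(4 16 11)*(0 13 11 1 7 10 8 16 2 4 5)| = |(0 13 11 8 16 1 7 10 5)(2 4)| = 18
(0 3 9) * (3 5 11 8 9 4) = (0 5 11 8 9)(3 4) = [5, 1, 2, 4, 3, 11, 6, 7, 9, 0, 10, 8]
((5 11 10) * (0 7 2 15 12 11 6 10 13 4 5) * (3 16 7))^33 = ((0 3 16 7 2 15 12 11 13 4 5 6 10))^33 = (0 11 3 13 16 4 7 5 2 6 15 10 12)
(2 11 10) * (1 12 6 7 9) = [0, 12, 11, 3, 4, 5, 7, 9, 8, 1, 2, 10, 6] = (1 12 6 7 9)(2 11 10)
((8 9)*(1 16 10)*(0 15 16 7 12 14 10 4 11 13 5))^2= ((0 15 16 4 11 13 5)(1 7 12 14 10)(8 9))^2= (0 16 11 5 15 4 13)(1 12 10 7 14)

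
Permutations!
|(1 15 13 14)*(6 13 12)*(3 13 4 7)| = 9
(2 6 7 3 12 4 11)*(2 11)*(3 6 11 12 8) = (2 11 12 4)(3 8)(6 7) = [0, 1, 11, 8, 2, 5, 7, 6, 3, 9, 10, 12, 4]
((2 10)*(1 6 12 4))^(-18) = ((1 6 12 4)(2 10))^(-18) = (1 12)(4 6)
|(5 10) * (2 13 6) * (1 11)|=6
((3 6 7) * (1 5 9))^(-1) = ((1 5 9)(3 6 7))^(-1) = (1 9 5)(3 7 6)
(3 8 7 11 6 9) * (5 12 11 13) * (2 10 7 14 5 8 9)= (2 10 7 13 8 14 5 12 11 6)(3 9)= [0, 1, 10, 9, 4, 12, 2, 13, 14, 3, 7, 6, 11, 8, 5]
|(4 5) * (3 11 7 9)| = |(3 11 7 9)(4 5)| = 4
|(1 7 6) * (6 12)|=4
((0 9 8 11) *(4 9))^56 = ((0 4 9 8 11))^56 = (0 4 9 8 11)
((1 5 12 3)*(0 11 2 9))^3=(0 9 2 11)(1 3 12 5)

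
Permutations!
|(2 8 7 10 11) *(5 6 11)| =|(2 8 7 10 5 6 11)| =7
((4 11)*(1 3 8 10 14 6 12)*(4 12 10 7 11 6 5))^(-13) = (1 12 11 7 8 3)(4 10 5 6 14) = ((1 3 8 7 11 12)(4 6 10 14 5))^(-13)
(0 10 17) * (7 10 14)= (0 14 7 10 17)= [14, 1, 2, 3, 4, 5, 6, 10, 8, 9, 17, 11, 12, 13, 7, 15, 16, 0]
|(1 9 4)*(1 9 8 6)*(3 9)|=3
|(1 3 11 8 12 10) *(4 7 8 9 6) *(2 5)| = |(1 3 11 9 6 4 7 8 12 10)(2 5)| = 10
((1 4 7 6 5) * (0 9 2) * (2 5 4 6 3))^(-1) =(0 2 3 7 4 6 1 5 9)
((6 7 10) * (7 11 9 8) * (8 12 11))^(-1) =(6 10 7 8)(9 11 12)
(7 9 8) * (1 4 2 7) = (1 4 2 7 9 8) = [0, 4, 7, 3, 2, 5, 6, 9, 1, 8]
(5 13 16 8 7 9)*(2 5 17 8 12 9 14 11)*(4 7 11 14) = (2 5 13 16 12 9 17 8 11)(4 7) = [0, 1, 5, 3, 7, 13, 6, 4, 11, 17, 10, 2, 9, 16, 14, 15, 12, 8]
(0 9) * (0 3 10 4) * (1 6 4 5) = [9, 6, 2, 10, 0, 1, 4, 7, 8, 3, 5] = (0 9 3 10 5 1 6 4)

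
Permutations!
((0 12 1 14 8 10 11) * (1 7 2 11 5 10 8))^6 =(14)(0 12 7 2 11)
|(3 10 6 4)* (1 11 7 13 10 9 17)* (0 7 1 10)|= |(0 7 13)(1 11)(3 9 17 10 6 4)|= 6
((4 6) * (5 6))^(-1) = (4 6 5)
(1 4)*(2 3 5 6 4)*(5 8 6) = (1 2 3 8 6 4) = [0, 2, 3, 8, 1, 5, 4, 7, 6]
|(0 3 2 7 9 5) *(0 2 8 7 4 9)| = 4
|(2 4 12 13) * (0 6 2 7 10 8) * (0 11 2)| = |(0 6)(2 4 12 13 7 10 8 11)| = 8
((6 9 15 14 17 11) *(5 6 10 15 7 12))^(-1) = (5 12 7 9 6)(10 11 17 14 15)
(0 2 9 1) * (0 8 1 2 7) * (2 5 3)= (0 7)(1 8)(2 9 5 3)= [7, 8, 9, 2, 4, 3, 6, 0, 1, 5]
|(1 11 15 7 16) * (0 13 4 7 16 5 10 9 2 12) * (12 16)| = 13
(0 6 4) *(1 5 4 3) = (0 6 3 1 5 4) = [6, 5, 2, 1, 0, 4, 3]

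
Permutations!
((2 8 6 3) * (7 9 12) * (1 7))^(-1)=((1 7 9 12)(2 8 6 3))^(-1)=(1 12 9 7)(2 3 6 8)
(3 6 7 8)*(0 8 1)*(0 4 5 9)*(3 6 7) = (0 8 6 3 7 1 4 5 9) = [8, 4, 2, 7, 5, 9, 3, 1, 6, 0]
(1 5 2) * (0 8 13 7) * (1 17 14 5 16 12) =(0 8 13 7)(1 16 12)(2 17 14 5) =[8, 16, 17, 3, 4, 2, 6, 0, 13, 9, 10, 11, 1, 7, 5, 15, 12, 14]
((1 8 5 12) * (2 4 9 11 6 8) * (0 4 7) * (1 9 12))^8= (0 1 6 12 7 5 11 4 2 8 9)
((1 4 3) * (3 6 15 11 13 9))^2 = ((1 4 6 15 11 13 9 3))^2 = (1 6 11 9)(3 4 15 13)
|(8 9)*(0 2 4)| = 6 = |(0 2 4)(8 9)|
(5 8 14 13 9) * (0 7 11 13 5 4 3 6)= (0 7 11 13 9 4 3 6)(5 8 14)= [7, 1, 2, 6, 3, 8, 0, 11, 14, 4, 10, 13, 12, 9, 5]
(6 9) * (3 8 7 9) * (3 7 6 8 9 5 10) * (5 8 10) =[0, 1, 2, 9, 4, 5, 7, 8, 6, 10, 3] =(3 9 10)(6 7 8)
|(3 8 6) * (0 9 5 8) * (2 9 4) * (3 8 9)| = 4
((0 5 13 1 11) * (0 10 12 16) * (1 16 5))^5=((0 1 11 10 12 5 13 16))^5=(0 5 11 16 12 1 13 10)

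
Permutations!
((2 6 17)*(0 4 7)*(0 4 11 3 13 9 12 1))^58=(0 3 9 1 11 13 12)(2 6 17)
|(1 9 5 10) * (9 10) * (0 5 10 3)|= |(0 5 9 10 1 3)|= 6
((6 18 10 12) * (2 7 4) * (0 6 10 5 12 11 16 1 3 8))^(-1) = ((0 6 18 5 12 10 11 16 1 3 8)(2 7 4))^(-1) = (0 8 3 1 16 11 10 12 5 18 6)(2 4 7)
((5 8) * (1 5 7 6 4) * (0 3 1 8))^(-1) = (0 5 1 3)(4 6 7 8)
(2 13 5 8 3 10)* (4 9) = (2 13 5 8 3 10)(4 9) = [0, 1, 13, 10, 9, 8, 6, 7, 3, 4, 2, 11, 12, 5]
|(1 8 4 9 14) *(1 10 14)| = 4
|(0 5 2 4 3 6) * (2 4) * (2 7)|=10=|(0 5 4 3 6)(2 7)|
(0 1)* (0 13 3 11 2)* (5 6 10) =(0 1 13 3 11 2)(5 6 10) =[1, 13, 0, 11, 4, 6, 10, 7, 8, 9, 5, 2, 12, 3]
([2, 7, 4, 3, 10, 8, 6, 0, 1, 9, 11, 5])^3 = (0 10 8)(1 2 11)(4 5 7)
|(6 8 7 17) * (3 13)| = |(3 13)(6 8 7 17)| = 4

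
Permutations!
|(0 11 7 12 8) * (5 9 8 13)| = 8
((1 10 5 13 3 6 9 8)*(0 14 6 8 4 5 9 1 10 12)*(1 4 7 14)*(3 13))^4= (0 1 12)(3 7 5 9 4 10 6 8 14)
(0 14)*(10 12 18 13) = (0 14)(10 12 18 13) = [14, 1, 2, 3, 4, 5, 6, 7, 8, 9, 12, 11, 18, 10, 0, 15, 16, 17, 13]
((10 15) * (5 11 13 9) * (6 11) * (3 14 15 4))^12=(3 15 4 14 10)(5 11 9 6 13)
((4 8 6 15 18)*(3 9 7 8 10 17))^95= (3 15)(4 7)(6 17)(8 10)(9 18)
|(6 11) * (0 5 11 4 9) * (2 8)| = |(0 5 11 6 4 9)(2 8)| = 6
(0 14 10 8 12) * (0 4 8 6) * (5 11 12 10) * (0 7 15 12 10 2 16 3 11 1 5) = [14, 5, 16, 11, 8, 1, 7, 15, 2, 9, 6, 10, 4, 13, 0, 12, 3] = (0 14)(1 5)(2 16 3 11 10 6 7 15 12 4 8)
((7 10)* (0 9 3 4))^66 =(10)(0 3)(4 9)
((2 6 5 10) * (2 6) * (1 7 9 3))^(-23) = (1 7 9 3)(5 10 6)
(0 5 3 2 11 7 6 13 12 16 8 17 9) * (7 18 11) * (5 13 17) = (0 13 12 16 8 5 3 2 7 6 17 9)(11 18) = [13, 1, 7, 2, 4, 3, 17, 6, 5, 0, 10, 18, 16, 12, 14, 15, 8, 9, 11]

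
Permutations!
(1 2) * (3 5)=[0, 2, 1, 5, 4, 3]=(1 2)(3 5)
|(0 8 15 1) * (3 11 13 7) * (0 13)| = |(0 8 15 1 13 7 3 11)| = 8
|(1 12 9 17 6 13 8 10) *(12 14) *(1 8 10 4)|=10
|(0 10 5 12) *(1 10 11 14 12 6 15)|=20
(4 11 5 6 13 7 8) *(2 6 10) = (2 6 13 7 8 4 11 5 10) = [0, 1, 6, 3, 11, 10, 13, 8, 4, 9, 2, 5, 12, 7]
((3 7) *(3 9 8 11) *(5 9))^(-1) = (3 11 8 9 5 7)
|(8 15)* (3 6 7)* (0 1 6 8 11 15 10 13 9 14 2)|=|(0 1 6 7 3 8 10 13 9 14 2)(11 15)|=22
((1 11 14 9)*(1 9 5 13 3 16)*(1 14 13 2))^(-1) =(1 2 5 14 16 3 13 11)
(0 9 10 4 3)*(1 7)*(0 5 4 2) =(0 9 10 2)(1 7)(3 5 4) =[9, 7, 0, 5, 3, 4, 6, 1, 8, 10, 2]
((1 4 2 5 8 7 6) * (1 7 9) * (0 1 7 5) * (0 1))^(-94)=((1 4 2)(5 8 9 7 6))^(-94)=(1 2 4)(5 8 9 7 6)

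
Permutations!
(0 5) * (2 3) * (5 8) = (0 8 5)(2 3) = [8, 1, 3, 2, 4, 0, 6, 7, 5]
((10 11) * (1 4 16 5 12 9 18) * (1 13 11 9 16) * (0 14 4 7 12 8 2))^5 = ((0 14 4 1 7 12 16 5 8 2)(9 18 13 11 10))^5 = (18)(0 12)(1 8)(2 7)(4 5)(14 16)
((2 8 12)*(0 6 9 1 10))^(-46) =((0 6 9 1 10)(2 8 12))^(-46) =(0 10 1 9 6)(2 12 8)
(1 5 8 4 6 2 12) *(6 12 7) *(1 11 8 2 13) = (1 5 2 7 6 13)(4 12 11 8) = [0, 5, 7, 3, 12, 2, 13, 6, 4, 9, 10, 8, 11, 1]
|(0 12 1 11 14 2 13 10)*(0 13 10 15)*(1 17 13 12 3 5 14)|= 10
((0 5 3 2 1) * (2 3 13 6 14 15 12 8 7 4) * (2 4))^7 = ((0 5 13 6 14 15 12 8 7 2 1))^7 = (0 8 6 1 12 13 2 15 5 7 14)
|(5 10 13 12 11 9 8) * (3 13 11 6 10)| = |(3 13 12 6 10 11 9 8 5)| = 9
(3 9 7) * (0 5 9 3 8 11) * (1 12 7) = (0 5 9 1 12 7 8 11) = [5, 12, 2, 3, 4, 9, 6, 8, 11, 1, 10, 0, 7]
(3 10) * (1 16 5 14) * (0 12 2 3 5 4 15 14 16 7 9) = [12, 7, 3, 10, 15, 16, 6, 9, 8, 0, 5, 11, 2, 13, 1, 14, 4] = (0 12 2 3 10 5 16 4 15 14 1 7 9)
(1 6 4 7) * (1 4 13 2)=(1 6 13 2)(4 7)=[0, 6, 1, 3, 7, 5, 13, 4, 8, 9, 10, 11, 12, 2]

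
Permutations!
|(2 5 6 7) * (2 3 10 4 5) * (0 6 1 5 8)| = 14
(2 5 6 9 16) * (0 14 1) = [14, 0, 5, 3, 4, 6, 9, 7, 8, 16, 10, 11, 12, 13, 1, 15, 2] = (0 14 1)(2 5 6 9 16)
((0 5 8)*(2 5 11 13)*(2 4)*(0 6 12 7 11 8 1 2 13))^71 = ((0 8 6 12 7 11)(1 2 5)(4 13))^71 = (0 11 7 12 6 8)(1 5 2)(4 13)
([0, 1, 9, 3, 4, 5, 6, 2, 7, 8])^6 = [0, 1, 8, 3, 4, 5, 6, 9, 2, 7]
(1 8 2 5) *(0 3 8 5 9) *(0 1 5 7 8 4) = (0 3 4)(1 7 8 2 9) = [3, 7, 9, 4, 0, 5, 6, 8, 2, 1]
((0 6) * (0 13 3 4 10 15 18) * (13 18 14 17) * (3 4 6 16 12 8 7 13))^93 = (0 14 7 18 15 8 6 10 12 3 4 16 17 13)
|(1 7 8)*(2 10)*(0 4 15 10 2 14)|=15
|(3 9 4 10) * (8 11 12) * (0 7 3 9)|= |(0 7 3)(4 10 9)(8 11 12)|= 3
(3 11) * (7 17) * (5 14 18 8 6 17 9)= (3 11)(5 14 18 8 6 17 7 9)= [0, 1, 2, 11, 4, 14, 17, 9, 6, 5, 10, 3, 12, 13, 18, 15, 16, 7, 8]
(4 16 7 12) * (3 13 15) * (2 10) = (2 10)(3 13 15)(4 16 7 12) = [0, 1, 10, 13, 16, 5, 6, 12, 8, 9, 2, 11, 4, 15, 14, 3, 7]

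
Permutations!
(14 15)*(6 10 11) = (6 10 11)(14 15) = [0, 1, 2, 3, 4, 5, 10, 7, 8, 9, 11, 6, 12, 13, 15, 14]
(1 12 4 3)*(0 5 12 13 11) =(0 5 12 4 3 1 13 11) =[5, 13, 2, 1, 3, 12, 6, 7, 8, 9, 10, 0, 4, 11]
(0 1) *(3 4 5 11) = (0 1)(3 4 5 11) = [1, 0, 2, 4, 5, 11, 6, 7, 8, 9, 10, 3]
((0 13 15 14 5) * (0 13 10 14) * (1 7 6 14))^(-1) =((0 10 1 7 6 14 5 13 15))^(-1) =(0 15 13 5 14 6 7 1 10)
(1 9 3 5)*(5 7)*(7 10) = (1 9 3 10 7 5) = [0, 9, 2, 10, 4, 1, 6, 5, 8, 3, 7]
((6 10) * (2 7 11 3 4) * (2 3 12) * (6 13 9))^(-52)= ((2 7 11 12)(3 4)(6 10 13 9))^(-52)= (13)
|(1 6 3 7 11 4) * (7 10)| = |(1 6 3 10 7 11 4)| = 7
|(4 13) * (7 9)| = |(4 13)(7 9)| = 2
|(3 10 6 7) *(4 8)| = 4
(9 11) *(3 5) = (3 5)(9 11) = [0, 1, 2, 5, 4, 3, 6, 7, 8, 11, 10, 9]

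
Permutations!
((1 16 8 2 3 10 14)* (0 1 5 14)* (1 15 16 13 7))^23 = ((0 15 16 8 2 3 10)(1 13 7)(5 14))^23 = (0 16 2 10 15 8 3)(1 7 13)(5 14)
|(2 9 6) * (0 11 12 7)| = |(0 11 12 7)(2 9 6)| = 12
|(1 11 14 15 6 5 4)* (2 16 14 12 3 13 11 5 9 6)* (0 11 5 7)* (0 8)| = 20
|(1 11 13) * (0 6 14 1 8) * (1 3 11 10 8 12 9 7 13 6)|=|(0 1 10 8)(3 11 6 14)(7 13 12 9)|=4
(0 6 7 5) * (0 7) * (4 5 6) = (0 4 5 7 6) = [4, 1, 2, 3, 5, 7, 0, 6]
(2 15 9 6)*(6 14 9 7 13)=(2 15 7 13 6)(9 14)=[0, 1, 15, 3, 4, 5, 2, 13, 8, 14, 10, 11, 12, 6, 9, 7]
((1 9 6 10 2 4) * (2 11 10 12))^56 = (1 6 2)(4 9 12) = ((1 9 6 12 2 4)(10 11))^56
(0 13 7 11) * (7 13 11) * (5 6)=(13)(0 11)(5 6)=[11, 1, 2, 3, 4, 6, 5, 7, 8, 9, 10, 0, 12, 13]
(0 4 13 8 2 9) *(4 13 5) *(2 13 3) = (0 3 2 9)(4 5)(8 13) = [3, 1, 9, 2, 5, 4, 6, 7, 13, 0, 10, 11, 12, 8]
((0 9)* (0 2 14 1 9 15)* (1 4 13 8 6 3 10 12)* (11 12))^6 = (15)(1 8)(2 3)(4 11)(6 9)(10 14)(12 13)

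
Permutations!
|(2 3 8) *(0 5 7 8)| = 6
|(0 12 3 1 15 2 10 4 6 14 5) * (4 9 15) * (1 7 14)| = 12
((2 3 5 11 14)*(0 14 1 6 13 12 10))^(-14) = (0 13 11 2 10 6 5 14 12 1 3)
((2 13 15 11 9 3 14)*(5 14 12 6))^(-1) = ((2 13 15 11 9 3 12 6 5 14))^(-1) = (2 14 5 6 12 3 9 11 15 13)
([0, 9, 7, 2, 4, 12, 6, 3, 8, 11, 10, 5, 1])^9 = (1 12 5 11 9)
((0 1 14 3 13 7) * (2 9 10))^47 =((0 1 14 3 13 7)(2 9 10))^47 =(0 7 13 3 14 1)(2 10 9)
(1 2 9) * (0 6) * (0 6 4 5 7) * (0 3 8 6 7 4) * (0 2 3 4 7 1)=(0 2 9)(1 3 8 6)(4 5 7)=[2, 3, 9, 8, 5, 7, 1, 4, 6, 0]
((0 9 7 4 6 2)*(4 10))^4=(0 4 9 6 7 2 10)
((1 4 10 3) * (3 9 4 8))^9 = ((1 8 3)(4 10 9))^9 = (10)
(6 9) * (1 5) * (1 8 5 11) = (1 11)(5 8)(6 9) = [0, 11, 2, 3, 4, 8, 9, 7, 5, 6, 10, 1]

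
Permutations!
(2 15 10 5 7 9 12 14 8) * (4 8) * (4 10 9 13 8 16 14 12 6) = [0, 1, 15, 3, 16, 7, 4, 13, 2, 6, 5, 11, 12, 8, 10, 9, 14] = (2 15 9 6 4 16 14 10 5 7 13 8)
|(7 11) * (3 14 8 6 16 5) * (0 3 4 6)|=4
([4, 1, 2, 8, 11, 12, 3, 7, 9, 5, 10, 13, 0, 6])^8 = [5, 1, 2, 13, 12, 8, 11, 7, 6, 3, 10, 0, 9, 4]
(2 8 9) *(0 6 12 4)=[6, 1, 8, 3, 0, 5, 12, 7, 9, 2, 10, 11, 4]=(0 6 12 4)(2 8 9)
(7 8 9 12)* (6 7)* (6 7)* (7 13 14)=(7 8 9 12 13 14)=[0, 1, 2, 3, 4, 5, 6, 8, 9, 12, 10, 11, 13, 14, 7]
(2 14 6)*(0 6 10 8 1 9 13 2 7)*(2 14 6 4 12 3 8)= (0 4 12 3 8 1 9 13 14 10 2 6 7)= [4, 9, 6, 8, 12, 5, 7, 0, 1, 13, 2, 11, 3, 14, 10]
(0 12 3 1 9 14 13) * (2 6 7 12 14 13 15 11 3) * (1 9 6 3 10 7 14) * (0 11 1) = [0, 6, 3, 9, 4, 5, 14, 12, 8, 13, 7, 10, 2, 11, 15, 1] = (1 6 14 15)(2 3 9 13 11 10 7 12)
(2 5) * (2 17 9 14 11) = [0, 1, 5, 3, 4, 17, 6, 7, 8, 14, 10, 2, 12, 13, 11, 15, 16, 9] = (2 5 17 9 14 11)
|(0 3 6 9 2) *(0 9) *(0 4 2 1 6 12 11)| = |(0 3 12 11)(1 6 4 2 9)| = 20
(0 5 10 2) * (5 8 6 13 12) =(0 8 6 13 12 5 10 2) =[8, 1, 0, 3, 4, 10, 13, 7, 6, 9, 2, 11, 5, 12]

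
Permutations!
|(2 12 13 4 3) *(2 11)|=|(2 12 13 4 3 11)|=6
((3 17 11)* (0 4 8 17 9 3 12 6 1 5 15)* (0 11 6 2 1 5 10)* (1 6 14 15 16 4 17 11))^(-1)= ((0 17 14 15 1 10)(2 6 5 16 4 8 11 12)(3 9))^(-1)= (0 10 1 15 14 17)(2 12 11 8 4 16 5 6)(3 9)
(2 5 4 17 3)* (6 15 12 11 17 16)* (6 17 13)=(2 5 4 16 17 3)(6 15 12 11 13)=[0, 1, 5, 2, 16, 4, 15, 7, 8, 9, 10, 13, 11, 6, 14, 12, 17, 3]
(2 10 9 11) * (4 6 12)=(2 10 9 11)(4 6 12)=[0, 1, 10, 3, 6, 5, 12, 7, 8, 11, 9, 2, 4]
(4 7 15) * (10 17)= (4 7 15)(10 17)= [0, 1, 2, 3, 7, 5, 6, 15, 8, 9, 17, 11, 12, 13, 14, 4, 16, 10]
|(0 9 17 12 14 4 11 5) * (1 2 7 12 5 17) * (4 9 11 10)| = |(0 11 17 5)(1 2 7 12 14 9)(4 10)| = 12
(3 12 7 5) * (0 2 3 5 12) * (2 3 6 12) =(0 3)(2 6 12 7) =[3, 1, 6, 0, 4, 5, 12, 2, 8, 9, 10, 11, 7]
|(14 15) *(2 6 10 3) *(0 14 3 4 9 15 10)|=|(0 14 10 4 9 15 3 2 6)|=9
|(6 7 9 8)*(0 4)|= |(0 4)(6 7 9 8)|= 4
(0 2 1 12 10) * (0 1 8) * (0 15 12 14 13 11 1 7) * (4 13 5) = (0 2 8 15 12 10 7)(1 14 5 4 13 11) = [2, 14, 8, 3, 13, 4, 6, 0, 15, 9, 7, 1, 10, 11, 5, 12]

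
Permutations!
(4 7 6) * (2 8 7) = (2 8 7 6 4) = [0, 1, 8, 3, 2, 5, 4, 6, 7]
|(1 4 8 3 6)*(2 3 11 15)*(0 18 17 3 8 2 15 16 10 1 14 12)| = 7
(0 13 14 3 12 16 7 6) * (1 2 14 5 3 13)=(0 1 2 14 13 5 3 12 16 7 6)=[1, 2, 14, 12, 4, 3, 0, 6, 8, 9, 10, 11, 16, 5, 13, 15, 7]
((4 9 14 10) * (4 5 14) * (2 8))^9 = ((2 8)(4 9)(5 14 10))^9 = (14)(2 8)(4 9)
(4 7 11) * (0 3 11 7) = (0 3 11 4) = [3, 1, 2, 11, 0, 5, 6, 7, 8, 9, 10, 4]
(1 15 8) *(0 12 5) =[12, 15, 2, 3, 4, 0, 6, 7, 1, 9, 10, 11, 5, 13, 14, 8] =(0 12 5)(1 15 8)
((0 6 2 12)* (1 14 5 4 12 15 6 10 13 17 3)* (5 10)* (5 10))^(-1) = ((0 10 13 17 3 1 14 5 4 12)(2 15 6))^(-1) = (0 12 4 5 14 1 3 17 13 10)(2 6 15)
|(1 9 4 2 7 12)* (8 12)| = 7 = |(1 9 4 2 7 8 12)|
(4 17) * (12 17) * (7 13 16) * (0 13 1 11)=[13, 11, 2, 3, 12, 5, 6, 1, 8, 9, 10, 0, 17, 16, 14, 15, 7, 4]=(0 13 16 7 1 11)(4 12 17)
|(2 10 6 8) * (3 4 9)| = 12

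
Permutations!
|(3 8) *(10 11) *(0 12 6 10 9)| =6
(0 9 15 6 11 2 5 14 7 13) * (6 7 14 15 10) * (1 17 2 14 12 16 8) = [9, 17, 5, 3, 4, 15, 11, 13, 1, 10, 6, 14, 16, 0, 12, 7, 8, 2] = (0 9 10 6 11 14 12 16 8 1 17 2 5 15 7 13)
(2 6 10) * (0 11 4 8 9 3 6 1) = [11, 0, 1, 6, 8, 5, 10, 7, 9, 3, 2, 4] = (0 11 4 8 9 3 6 10 2 1)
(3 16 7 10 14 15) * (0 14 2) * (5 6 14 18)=[18, 1, 0, 16, 4, 6, 14, 10, 8, 9, 2, 11, 12, 13, 15, 3, 7, 17, 5]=(0 18 5 6 14 15 3 16 7 10 2)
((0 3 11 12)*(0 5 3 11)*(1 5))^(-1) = (0 3 5 1 12 11)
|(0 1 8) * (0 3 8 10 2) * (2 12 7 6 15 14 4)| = |(0 1 10 12 7 6 15 14 4 2)(3 8)| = 10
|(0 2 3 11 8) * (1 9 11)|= 7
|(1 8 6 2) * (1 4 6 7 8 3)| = 6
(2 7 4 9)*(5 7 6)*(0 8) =(0 8)(2 6 5 7 4 9) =[8, 1, 6, 3, 9, 7, 5, 4, 0, 2]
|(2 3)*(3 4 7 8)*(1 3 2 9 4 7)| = |(1 3 9 4)(2 7 8)| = 12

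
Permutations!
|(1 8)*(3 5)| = |(1 8)(3 5)| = 2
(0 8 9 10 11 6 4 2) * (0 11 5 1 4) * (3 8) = (0 3 8 9 10 5 1 4 2 11 6) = [3, 4, 11, 8, 2, 1, 0, 7, 9, 10, 5, 6]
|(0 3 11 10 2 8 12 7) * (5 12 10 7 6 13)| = 12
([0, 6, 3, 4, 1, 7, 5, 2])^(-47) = (1 5 2 4 6 7 3)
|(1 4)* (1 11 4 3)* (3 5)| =6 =|(1 5 3)(4 11)|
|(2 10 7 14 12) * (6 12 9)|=|(2 10 7 14 9 6 12)|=7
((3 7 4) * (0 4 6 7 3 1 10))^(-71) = (0 4 1 10)(6 7)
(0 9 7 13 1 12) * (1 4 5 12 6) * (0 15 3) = (0 9 7 13 4 5 12 15 3)(1 6) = [9, 6, 2, 0, 5, 12, 1, 13, 8, 7, 10, 11, 15, 4, 14, 3]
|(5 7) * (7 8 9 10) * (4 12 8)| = |(4 12 8 9 10 7 5)| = 7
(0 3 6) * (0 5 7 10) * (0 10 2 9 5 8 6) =(10)(0 3)(2 9 5 7)(6 8) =[3, 1, 9, 0, 4, 7, 8, 2, 6, 5, 10]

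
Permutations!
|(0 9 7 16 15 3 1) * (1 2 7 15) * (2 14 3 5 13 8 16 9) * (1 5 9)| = 4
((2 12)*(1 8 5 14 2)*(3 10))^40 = (1 2 5)(8 12 14)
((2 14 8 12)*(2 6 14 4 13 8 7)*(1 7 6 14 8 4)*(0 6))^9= ((0 6 8 12 14)(1 7 2)(4 13))^9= (0 14 12 8 6)(4 13)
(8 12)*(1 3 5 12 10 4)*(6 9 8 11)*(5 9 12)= [0, 3, 2, 9, 1, 5, 12, 7, 10, 8, 4, 6, 11]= (1 3 9 8 10 4)(6 12 11)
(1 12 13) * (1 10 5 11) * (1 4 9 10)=(1 12 13)(4 9 10 5 11)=[0, 12, 2, 3, 9, 11, 6, 7, 8, 10, 5, 4, 13, 1]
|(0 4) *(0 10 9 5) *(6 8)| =10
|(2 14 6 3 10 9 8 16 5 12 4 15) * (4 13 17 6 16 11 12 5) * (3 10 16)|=24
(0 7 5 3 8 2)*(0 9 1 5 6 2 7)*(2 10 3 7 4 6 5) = (1 2 9)(3 8 4 6 10)(5 7) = [0, 2, 9, 8, 6, 7, 10, 5, 4, 1, 3]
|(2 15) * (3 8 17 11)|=4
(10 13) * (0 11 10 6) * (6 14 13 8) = (0 11 10 8 6)(13 14) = [11, 1, 2, 3, 4, 5, 0, 7, 6, 9, 8, 10, 12, 14, 13]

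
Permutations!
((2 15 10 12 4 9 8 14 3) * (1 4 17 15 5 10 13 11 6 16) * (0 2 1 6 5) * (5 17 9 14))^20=(17)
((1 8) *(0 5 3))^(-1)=(0 3 5)(1 8)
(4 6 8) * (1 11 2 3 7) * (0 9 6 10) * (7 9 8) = (0 8 4 10)(1 11 2 3 9 6 7) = [8, 11, 3, 9, 10, 5, 7, 1, 4, 6, 0, 2]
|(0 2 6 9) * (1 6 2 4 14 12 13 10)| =|(0 4 14 12 13 10 1 6 9)| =9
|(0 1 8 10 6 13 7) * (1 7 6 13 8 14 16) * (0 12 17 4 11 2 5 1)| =44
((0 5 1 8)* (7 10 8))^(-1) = ((0 5 1 7 10 8))^(-1) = (0 8 10 7 1 5)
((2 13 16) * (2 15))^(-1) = ((2 13 16 15))^(-1) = (2 15 16 13)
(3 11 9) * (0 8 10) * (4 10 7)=(0 8 7 4 10)(3 11 9)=[8, 1, 2, 11, 10, 5, 6, 4, 7, 3, 0, 9]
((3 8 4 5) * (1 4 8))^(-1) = ((8)(1 4 5 3))^(-1) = (8)(1 3 5 4)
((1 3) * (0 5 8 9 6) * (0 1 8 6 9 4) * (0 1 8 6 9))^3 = (9)(1 8 3 4 6)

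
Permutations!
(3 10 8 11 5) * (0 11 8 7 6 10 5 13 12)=[11, 1, 2, 5, 4, 3, 10, 6, 8, 9, 7, 13, 0, 12]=(0 11 13 12)(3 5)(6 10 7)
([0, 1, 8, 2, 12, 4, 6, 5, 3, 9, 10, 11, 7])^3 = (4 5 7 12)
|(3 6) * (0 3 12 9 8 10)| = 7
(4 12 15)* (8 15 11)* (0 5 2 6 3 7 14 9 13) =(0 5 2 6 3 7 14 9 13)(4 12 11 8 15) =[5, 1, 6, 7, 12, 2, 3, 14, 15, 13, 10, 8, 11, 0, 9, 4]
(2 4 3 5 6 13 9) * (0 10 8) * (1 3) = (0 10 8)(1 3 5 6 13 9 2 4) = [10, 3, 4, 5, 1, 6, 13, 7, 0, 2, 8, 11, 12, 9]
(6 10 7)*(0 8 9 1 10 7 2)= (0 8 9 1 10 2)(6 7)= [8, 10, 0, 3, 4, 5, 7, 6, 9, 1, 2]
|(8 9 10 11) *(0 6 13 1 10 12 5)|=10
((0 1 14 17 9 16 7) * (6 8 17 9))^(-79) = ((0 1 14 9 16 7)(6 8 17))^(-79) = (0 7 16 9 14 1)(6 17 8)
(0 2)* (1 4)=(0 2)(1 4)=[2, 4, 0, 3, 1]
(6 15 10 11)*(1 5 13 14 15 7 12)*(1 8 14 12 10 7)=[0, 5, 2, 3, 4, 13, 1, 10, 14, 9, 11, 6, 8, 12, 15, 7]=(1 5 13 12 8 14 15 7 10 11 6)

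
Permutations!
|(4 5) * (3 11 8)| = 6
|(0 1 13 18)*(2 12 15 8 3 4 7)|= 28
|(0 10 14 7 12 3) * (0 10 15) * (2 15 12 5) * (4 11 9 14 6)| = 13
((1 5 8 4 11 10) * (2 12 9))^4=((1 5 8 4 11 10)(2 12 9))^4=(1 11 8)(2 12 9)(4 5 10)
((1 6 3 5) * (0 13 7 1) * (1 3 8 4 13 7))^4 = ((0 7 3 5)(1 6 8 4 13))^4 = (1 13 4 8 6)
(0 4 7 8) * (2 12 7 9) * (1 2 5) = [4, 2, 12, 3, 9, 1, 6, 8, 0, 5, 10, 11, 7] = (0 4 9 5 1 2 12 7 8)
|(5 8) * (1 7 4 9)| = 4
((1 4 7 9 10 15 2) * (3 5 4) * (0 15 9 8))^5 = ((0 15 2 1 3 5 4 7 8)(9 10))^5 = (0 5 15 4 2 7 1 8 3)(9 10)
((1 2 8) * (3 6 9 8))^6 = (9)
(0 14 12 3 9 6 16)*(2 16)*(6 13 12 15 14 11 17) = (0 11 17 6 2 16)(3 9 13 12)(14 15) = [11, 1, 16, 9, 4, 5, 2, 7, 8, 13, 10, 17, 3, 12, 15, 14, 0, 6]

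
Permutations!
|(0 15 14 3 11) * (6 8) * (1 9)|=10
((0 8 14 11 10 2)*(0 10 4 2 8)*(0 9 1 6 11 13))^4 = ((0 9 1 6 11 4 2 10 8 14 13))^4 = (0 11 8 9 4 14 1 2 13 6 10)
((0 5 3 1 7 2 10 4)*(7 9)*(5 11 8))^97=(0 10 7 1 5 11 4 2 9 3 8)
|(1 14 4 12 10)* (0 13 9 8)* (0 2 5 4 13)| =10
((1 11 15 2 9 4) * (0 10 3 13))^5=((0 10 3 13)(1 11 15 2 9 4))^5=(0 10 3 13)(1 4 9 2 15 11)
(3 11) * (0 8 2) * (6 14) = (0 8 2)(3 11)(6 14) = [8, 1, 0, 11, 4, 5, 14, 7, 2, 9, 10, 3, 12, 13, 6]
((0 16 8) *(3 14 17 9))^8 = (17)(0 8 16)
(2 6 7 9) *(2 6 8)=(2 8)(6 7 9)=[0, 1, 8, 3, 4, 5, 7, 9, 2, 6]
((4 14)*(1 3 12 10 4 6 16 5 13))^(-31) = ((1 3 12 10 4 14 6 16 5 13))^(-31) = (1 13 5 16 6 14 4 10 12 3)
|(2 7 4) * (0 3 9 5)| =|(0 3 9 5)(2 7 4)| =12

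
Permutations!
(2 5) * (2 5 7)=(2 7)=[0, 1, 7, 3, 4, 5, 6, 2]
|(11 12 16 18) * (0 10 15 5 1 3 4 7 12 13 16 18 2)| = |(0 10 15 5 1 3 4 7 12 18 11 13 16 2)| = 14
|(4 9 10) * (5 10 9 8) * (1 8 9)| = 6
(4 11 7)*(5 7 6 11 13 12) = (4 13 12 5 7)(6 11) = [0, 1, 2, 3, 13, 7, 11, 4, 8, 9, 10, 6, 5, 12]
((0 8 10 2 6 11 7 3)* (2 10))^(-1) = (0 3 7 11 6 2 8)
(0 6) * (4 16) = (0 6)(4 16) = [6, 1, 2, 3, 16, 5, 0, 7, 8, 9, 10, 11, 12, 13, 14, 15, 4]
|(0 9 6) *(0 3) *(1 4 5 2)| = |(0 9 6 3)(1 4 5 2)| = 4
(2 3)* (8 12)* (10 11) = (2 3)(8 12)(10 11) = [0, 1, 3, 2, 4, 5, 6, 7, 12, 9, 11, 10, 8]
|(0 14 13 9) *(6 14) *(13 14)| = |(14)(0 6 13 9)| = 4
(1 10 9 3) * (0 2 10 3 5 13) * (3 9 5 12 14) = (0 2 10 5 13)(1 9 12 14 3) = [2, 9, 10, 1, 4, 13, 6, 7, 8, 12, 5, 11, 14, 0, 3]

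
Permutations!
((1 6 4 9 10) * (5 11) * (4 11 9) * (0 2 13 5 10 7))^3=(0 5)(1 10 11 6)(2 9)(7 13)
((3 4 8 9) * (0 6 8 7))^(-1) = (0 7 4 3 9 8 6)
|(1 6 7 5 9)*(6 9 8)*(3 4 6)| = 6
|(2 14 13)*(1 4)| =6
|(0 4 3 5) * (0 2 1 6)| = |(0 4 3 5 2 1 6)| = 7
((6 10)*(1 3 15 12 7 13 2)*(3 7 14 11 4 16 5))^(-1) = ((1 7 13 2)(3 15 12 14 11 4 16 5)(6 10))^(-1) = (1 2 13 7)(3 5 16 4 11 14 12 15)(6 10)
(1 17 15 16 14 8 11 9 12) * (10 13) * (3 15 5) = (1 17 5 3 15 16 14 8 11 9 12)(10 13) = [0, 17, 2, 15, 4, 3, 6, 7, 11, 12, 13, 9, 1, 10, 8, 16, 14, 5]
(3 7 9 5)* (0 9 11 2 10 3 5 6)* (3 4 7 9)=(0 3 9 6)(2 10 4 7 11)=[3, 1, 10, 9, 7, 5, 0, 11, 8, 6, 4, 2]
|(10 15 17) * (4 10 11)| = 5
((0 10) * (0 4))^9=((0 10 4))^9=(10)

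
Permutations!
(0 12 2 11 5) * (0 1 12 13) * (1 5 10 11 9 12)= (0 13)(2 9 12)(10 11)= [13, 1, 9, 3, 4, 5, 6, 7, 8, 12, 11, 10, 2, 0]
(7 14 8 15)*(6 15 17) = (6 15 7 14 8 17) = [0, 1, 2, 3, 4, 5, 15, 14, 17, 9, 10, 11, 12, 13, 8, 7, 16, 6]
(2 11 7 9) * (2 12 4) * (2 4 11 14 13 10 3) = (2 14 13 10 3)(7 9 12 11) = [0, 1, 14, 2, 4, 5, 6, 9, 8, 12, 3, 7, 11, 10, 13]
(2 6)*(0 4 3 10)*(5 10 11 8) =(0 4 3 11 8 5 10)(2 6) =[4, 1, 6, 11, 3, 10, 2, 7, 5, 9, 0, 8]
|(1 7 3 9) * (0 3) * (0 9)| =6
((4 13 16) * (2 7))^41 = ((2 7)(4 13 16))^41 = (2 7)(4 16 13)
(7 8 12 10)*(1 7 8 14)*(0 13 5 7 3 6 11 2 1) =[13, 3, 1, 6, 4, 7, 11, 14, 12, 9, 8, 2, 10, 5, 0] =(0 13 5 7 14)(1 3 6 11 2)(8 12 10)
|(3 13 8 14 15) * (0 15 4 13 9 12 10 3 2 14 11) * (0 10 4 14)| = 24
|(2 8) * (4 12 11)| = 6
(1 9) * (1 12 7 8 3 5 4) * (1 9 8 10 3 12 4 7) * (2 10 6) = (1 8 12)(2 10 3 5 7 6)(4 9) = [0, 8, 10, 5, 9, 7, 2, 6, 12, 4, 3, 11, 1]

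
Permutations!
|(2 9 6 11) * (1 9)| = 5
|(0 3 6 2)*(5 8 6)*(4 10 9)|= |(0 3 5 8 6 2)(4 10 9)|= 6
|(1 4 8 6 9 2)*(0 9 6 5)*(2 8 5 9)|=|(0 2 1 4 5)(8 9)|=10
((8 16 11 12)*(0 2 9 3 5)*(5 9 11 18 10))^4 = (0 8 5 12 10 11 18 2 16)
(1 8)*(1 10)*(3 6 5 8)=(1 3 6 5 8 10)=[0, 3, 2, 6, 4, 8, 5, 7, 10, 9, 1]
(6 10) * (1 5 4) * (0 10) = (0 10 6)(1 5 4) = [10, 5, 2, 3, 1, 4, 0, 7, 8, 9, 6]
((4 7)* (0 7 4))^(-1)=((0 7))^(-1)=(0 7)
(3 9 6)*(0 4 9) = (0 4 9 6 3) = [4, 1, 2, 0, 9, 5, 3, 7, 8, 6]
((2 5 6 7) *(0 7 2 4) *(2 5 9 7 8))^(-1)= (0 4 7 9 2 8)(5 6)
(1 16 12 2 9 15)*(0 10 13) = (0 10 13)(1 16 12 2 9 15) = [10, 16, 9, 3, 4, 5, 6, 7, 8, 15, 13, 11, 2, 0, 14, 1, 12]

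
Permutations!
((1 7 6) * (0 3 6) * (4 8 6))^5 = ((0 3 4 8 6 1 7))^5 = (0 1 8 3 7 6 4)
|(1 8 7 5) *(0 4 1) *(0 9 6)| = |(0 4 1 8 7 5 9 6)| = 8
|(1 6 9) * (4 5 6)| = |(1 4 5 6 9)| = 5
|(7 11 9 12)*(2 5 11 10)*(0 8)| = 14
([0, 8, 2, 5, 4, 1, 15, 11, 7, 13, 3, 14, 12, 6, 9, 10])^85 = (1 8 7 11 14 9 13 6 15 10 3 5)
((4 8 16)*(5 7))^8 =(4 16 8)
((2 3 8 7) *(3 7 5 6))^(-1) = ((2 7)(3 8 5 6))^(-1) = (2 7)(3 6 5 8)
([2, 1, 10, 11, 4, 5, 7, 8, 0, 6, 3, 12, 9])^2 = (0 10 11 9 7)(2 3 12 6 8)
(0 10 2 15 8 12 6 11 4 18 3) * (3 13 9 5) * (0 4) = [10, 1, 15, 4, 18, 3, 11, 7, 12, 5, 2, 0, 6, 9, 14, 8, 16, 17, 13] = (0 10 2 15 8 12 6 11)(3 4 18 13 9 5)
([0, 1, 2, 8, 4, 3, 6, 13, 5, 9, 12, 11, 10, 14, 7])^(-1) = [0, 1, 2, 5, 4, 8, 6, 14, 3, 9, 12, 11, 10, 7, 13]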